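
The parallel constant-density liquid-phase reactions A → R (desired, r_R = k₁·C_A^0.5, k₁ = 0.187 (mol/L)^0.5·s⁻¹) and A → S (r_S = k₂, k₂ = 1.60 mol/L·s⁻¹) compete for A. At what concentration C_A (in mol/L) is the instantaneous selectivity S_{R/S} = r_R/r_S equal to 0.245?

S_{R/S} = (k₁/k₂)·C_A^0.5 ⇒ C_A = (S·k₂/k₁)^(2).
= (0.245×1.60/0.187)^(2) = (2.096)^(2) = 4.39 mol/L.

4.39 mol/L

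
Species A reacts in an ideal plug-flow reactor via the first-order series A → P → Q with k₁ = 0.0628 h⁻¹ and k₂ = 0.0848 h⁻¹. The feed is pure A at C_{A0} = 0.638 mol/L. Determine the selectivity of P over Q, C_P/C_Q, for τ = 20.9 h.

Solving the coupled first-order balances gives C_P(τ) = [k₁/(k₂−k₁)]·C_{A0}·(e^(−k₁τ) − e^(−k₂τ)).
e^(−k₁τ) = e^(−0.0628×20.9) = e^(−1.313) = 0.2691; e^(−k₂τ) = e^(−1.772) = 0.1699.
C_P = 0.0628×0.638/(0.0848−0.0628) × (0.2691−0.1699) = 1.821×0.09920 = 0.1807 mol/L.
C_A = C_{A0}e^(−k₁τ) = 0.1717 mol/L, so C_Q = C_{A0}−C_A−C_P = 0.2856 mol/L; C_P/C_Q = 0.633.

0.633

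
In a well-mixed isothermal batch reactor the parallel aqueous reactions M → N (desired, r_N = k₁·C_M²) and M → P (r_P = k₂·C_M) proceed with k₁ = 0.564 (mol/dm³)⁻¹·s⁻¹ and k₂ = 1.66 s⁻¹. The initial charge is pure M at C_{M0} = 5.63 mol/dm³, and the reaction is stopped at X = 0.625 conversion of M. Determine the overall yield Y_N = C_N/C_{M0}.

C_M = C_{M0}(1−X) = 2.111 mol/dm³.
Along a PFR/batch, dC_P/dC_M = −r_P/(r_N+r_P) = −k₂/(k₂+k₁·C_M).
Integrating from C_{M0} to C_M: C_P = (1.66/0.564)·ln[(1.66+0.564·5.63)/(1.66+0.564·2.11)] = 2.943·ln(4.835/2.851) = 1.555 mol/dm³.
Then C_N = (C_{M0}−C_M) − C_P = 3.519 − 1.555 = 1.964 mol/dm³.
Y_N = C_N/C_{M0} = 1.964/5.63 = 0.349.

0.349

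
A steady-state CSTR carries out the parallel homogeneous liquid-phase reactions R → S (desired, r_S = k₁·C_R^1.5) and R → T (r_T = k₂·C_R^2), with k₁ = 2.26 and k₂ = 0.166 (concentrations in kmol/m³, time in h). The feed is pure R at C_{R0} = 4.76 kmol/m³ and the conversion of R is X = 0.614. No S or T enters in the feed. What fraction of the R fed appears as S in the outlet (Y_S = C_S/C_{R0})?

0.558

Exit C_R = C_{R0}(1−X) = 4.76×0.386 = 1.837 kmol/m³.
Rates in a CSTR are evaluated at the outlet concentration: r_S = 2.26×1.837^1.5 = 5.629, r_T = 0.166×1.837^2 = 0.5604.
Fraction of consumed R going to S: r_S/(r_S+r_T) = 0.9095.
C_S = 0.9095·C_{R0}·X = 0.9095×4.76×0.614 = 2.66 kmol/m³; Y_S = C_S/C_{R0} = 0.558.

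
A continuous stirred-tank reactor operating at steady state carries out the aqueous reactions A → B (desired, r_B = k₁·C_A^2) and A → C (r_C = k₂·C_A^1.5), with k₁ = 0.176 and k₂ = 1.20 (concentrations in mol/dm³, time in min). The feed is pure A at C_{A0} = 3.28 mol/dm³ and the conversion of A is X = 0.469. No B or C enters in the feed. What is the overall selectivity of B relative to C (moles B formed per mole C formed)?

Exit C_A = C_{A0}(1−X) = 3.28×0.531 = 1.742 mol/dm³.
Rates in a CSTR are evaluated at the outlet concentration: r_B = 0.176×1.742^2 = 0.5339, r_C = 1.20×1.742^1.5 = 2.758.
Overall selectivity = C_B/C_C = r_Bτ/(r_Cτ) = r_B/r_C = 0.194.

0.194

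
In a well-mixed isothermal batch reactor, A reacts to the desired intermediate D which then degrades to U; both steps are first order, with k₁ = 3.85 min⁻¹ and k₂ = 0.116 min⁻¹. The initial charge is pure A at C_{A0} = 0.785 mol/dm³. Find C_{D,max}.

Evaluating C_D at t_opt = ln(k₂/k₁)/(k₂−k₁) gives C_{D,max}/C_{A0} = (k₁/k₂)^[k₂/(k₂−k₁)].
= (3.85/0.116)^(0.116/(0.116−3.85)) = (33.19)^(-0.03107) = 0.8969.
C_{D,max} = 0.8969×0.785 = 0.704 mol/dm³.

0.704 mol/dm³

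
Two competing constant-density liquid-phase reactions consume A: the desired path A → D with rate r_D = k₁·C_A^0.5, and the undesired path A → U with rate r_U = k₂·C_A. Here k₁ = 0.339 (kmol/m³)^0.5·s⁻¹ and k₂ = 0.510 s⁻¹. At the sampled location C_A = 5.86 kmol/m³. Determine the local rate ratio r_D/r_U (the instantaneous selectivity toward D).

0.275

S_{D/U} = r_D/r_U = (k₁·C_A^0.5)/(k₂·C_A) = (k₁/k₂)·C_A^-0.5.
= (0.339×5.860^0.5) / (0.510×5.860) = 0.8206/2.989 = 0.275.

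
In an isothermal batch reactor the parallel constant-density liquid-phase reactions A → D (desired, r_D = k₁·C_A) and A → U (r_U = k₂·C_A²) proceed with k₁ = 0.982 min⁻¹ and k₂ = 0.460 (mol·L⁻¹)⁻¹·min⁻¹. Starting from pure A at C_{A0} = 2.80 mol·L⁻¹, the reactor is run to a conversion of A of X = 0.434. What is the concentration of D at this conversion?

0.603 mol·L⁻¹

C_A = C_{A0}(1−X) = 1.585 mol·L⁻¹.
Along a PFR/batch, dC_D/dC_A = −r_D/(r_D+r_U) = −k₁/(k₁+k₂·C_A).
Integrating from C_{A0} to C_A: C_D = (0.982/0.460)·ln[(0.982+0.460·2.80)/(0.982+0.460·1.58)] = 2.135·ln(2.270/1.711) = 0.6035 mol·L⁻¹.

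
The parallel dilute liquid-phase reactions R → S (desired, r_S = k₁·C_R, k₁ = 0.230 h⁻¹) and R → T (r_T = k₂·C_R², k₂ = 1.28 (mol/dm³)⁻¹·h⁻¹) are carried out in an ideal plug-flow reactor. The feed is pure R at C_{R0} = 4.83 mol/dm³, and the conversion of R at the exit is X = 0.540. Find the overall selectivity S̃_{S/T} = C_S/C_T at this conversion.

C_R = C_{R0}(1−X) = 2.222 mol/dm³.
Along a PFR/batch, dC_S/dC_R = −r_S/(r_S+r_T) = −k₁/(k₁+k₂·C_R).
Integrating from C_{R0} to C_R: C_S = (0.230/1.28)·ln[(0.230+1.28·4.83)/(0.230+1.28·2.22)] = 0.1797·ln(6.412/3.074) = 0.1321 mol/dm³.
C_T = (C_{R0}−C_R)−C_S = 2.476 mol/dm³; S̃_{S/T} = 0.1321/2.476 = 0.0534.

0.0534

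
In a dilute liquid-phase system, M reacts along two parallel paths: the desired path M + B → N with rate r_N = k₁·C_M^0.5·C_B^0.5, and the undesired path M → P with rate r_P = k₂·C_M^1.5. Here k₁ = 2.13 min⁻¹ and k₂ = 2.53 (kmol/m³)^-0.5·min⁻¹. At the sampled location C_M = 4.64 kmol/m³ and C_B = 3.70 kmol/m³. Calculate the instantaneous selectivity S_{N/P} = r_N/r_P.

S_{N/P} = r_N/r_P = (k₁·C_M^0.5·C_B^0.5)/(k₂·C_M^1.5) = (k₁/k₂)·C_M⁻¹·C_B^0.5.
= (2.13×4.640^0.5×3.700^0.5) / (2.53×4.640^1.5) = 8.826/25.29 = 0.349.
The undesired path is higher order in M, so low C_M (CSTR or dilute feed) favours N.

0.349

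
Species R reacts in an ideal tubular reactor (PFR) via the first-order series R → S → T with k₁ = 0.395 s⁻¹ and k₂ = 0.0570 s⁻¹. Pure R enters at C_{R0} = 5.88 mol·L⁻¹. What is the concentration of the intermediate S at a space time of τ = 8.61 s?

Solving the coupled first-order balances gives C_S(τ) = [k₁/(k₂−k₁)]·C_{R0}·(e^(−k₁τ) − e^(−k₂τ)).
e^(−k₁τ) = e^(−0.395×8.61) = e^(−3.401) = 0.03334; e^(−k₂τ) = e^(−0.4908) = 0.6122.
C_S = 0.395×5.88/(0.0570−0.395) × (0.03334−0.6122) = (-6.872)×(-0.5788) = 3.977 mol·L⁻¹.

3.98 mol·L⁻¹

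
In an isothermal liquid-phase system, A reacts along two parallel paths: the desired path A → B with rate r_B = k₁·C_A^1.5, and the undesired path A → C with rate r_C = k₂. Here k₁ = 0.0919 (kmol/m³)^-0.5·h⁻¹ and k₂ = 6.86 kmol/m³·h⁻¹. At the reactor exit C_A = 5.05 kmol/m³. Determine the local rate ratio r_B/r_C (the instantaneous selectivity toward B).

0.152

S_{B/C} = r_B/r_C = (k₁·C_A^1.5)/(k₂) = (k₁/k₂)·C_A^1.5.
= (0.0919×5.050^1.5) / (6.86) = 1.043/6.860 = 0.152.
Since the desired path is higher order in A, keeping C_A high (PFR or concentrated feed) favours B.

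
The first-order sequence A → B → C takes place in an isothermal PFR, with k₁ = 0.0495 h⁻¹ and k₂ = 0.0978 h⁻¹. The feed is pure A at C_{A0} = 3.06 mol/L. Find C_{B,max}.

0.771 mol/L

At the optimum, C_{B,max}/C_{A0} = (k₁/k₂)^[k₂/(k₂−k₁)].
= (0.0495/0.0978)^(0.0978/(0.0978−0.0495)) = (0.5061)^(2.025) = 0.2519.
C_{B,max} = 0.2519×3.06 = 0.771 mol/L.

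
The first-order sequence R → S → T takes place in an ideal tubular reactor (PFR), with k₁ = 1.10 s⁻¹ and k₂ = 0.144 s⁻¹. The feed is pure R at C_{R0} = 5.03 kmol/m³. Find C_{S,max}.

At the optimum, C_{S,max}/C_{R0} = (k₁/k₂)^[k₂/(k₂−k₁)].
= (1.10/0.144)^(0.144/(0.144−1.10)) = (7.639)^(-0.1506) = 0.7362.
C_{S,max} = 0.7362×5.03 = 3.70 kmol/m³.

3.70 kmol/m³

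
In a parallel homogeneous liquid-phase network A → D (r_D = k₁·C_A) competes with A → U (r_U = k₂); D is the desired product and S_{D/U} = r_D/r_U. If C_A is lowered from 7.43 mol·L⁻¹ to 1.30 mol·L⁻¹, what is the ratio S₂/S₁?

S_{D/U} = (k₁/k₂)·C_A, so S₂/S₁ = (C_{A,2}/C_{A,1}).
= 1.30/7.43 = 0.175.

0.175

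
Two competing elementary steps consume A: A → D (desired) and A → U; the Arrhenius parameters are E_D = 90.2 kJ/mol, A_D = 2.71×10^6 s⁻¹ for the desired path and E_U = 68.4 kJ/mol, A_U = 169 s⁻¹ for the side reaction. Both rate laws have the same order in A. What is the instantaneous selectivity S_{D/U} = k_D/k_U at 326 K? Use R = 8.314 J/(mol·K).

5.15

With equal orders, S_{D/U} = k_D/k_U = (A_D/A_U)·exp[(E_U−E_D)/(RT)].
(E_U−E_D)/(RT) = (68.4−90.2)×10³/(8.314×326) = -21800/2710 = -8.043.
k_D/k_U = (2.71×10^6/169)·exp(-8.043) = 16036 × 3.213×10^-4 = 5.15.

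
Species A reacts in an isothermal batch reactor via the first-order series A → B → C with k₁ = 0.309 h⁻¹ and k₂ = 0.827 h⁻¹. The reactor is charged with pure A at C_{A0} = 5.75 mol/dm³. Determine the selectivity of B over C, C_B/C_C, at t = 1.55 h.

1.15

The intermediate concentration in a first-order A→B→C sequence is C_B = k₁C_{A0}(e^(−k₁t) − e^(−k₂t))/(k₂−k₁).
e^(−k₁t) = e^(−0.309×1.55) = e^(−0.4789) = 0.6194; e^(−k₂t) = e^(−1.282) = 0.2775.
C_B = 0.309×5.75/(0.827−0.309) × (0.6194−0.2775) = 3.430×0.3419 = 1.173 mol/dm³.
C_A = C_{A0}e^(−k₁t) = 3.562 mol/dm³, so C_C = C_{A0}−C_A−C_B = 1.015 mol/dm³; C_B/C_C = 1.15.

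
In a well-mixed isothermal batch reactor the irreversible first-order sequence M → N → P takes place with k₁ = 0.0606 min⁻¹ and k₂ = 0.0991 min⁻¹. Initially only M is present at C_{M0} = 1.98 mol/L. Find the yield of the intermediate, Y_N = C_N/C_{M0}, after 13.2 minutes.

0.282

For first-order series with pure M initially, C_N(t) = k₁C_{M0}/(k₂−k₁)·(e^(−k₁t) − e^(−k₂t)).
e^(−k₁t) = e^(−0.0606×13.2) = e^(−0.7999) = 0.4494; e^(−k₂t) = e^(−1.308) = 0.2703.
C_N = 0.0606×1.98/(0.0991−0.0606) × (0.4494−0.2703) = 3.117×0.1790 = 0.5580 mol/L.
Y_N = C_N/C_{M0} = 0.5580/1.98 = 0.282.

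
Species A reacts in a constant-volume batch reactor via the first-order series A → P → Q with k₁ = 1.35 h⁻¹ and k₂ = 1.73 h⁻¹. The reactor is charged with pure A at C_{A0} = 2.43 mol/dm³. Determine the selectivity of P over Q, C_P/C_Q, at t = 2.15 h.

0.130

For first-order series with pure A initially, C_P(t) = k₁C_{A0}/(k₂−k₁)·(e^(−k₁t) − e^(−k₂t)).
e^(−k₁t) = e^(−1.35×2.15) = e^(−2.902) = 0.05489; e^(−k₂t) = e^(−3.720) = 0.02425.
C_P = 1.35×2.43/(1.73−1.35) × (0.05489−0.02425) = 8.633×0.03064 = 0.2645 mol/dm³.
C_A = C_{A0}e^(−k₁t) = 0.1334 mol/dm³, so C_Q = C_{A0}−C_A−C_P = 2.032 mol/dm³; C_P/C_Q = 0.130.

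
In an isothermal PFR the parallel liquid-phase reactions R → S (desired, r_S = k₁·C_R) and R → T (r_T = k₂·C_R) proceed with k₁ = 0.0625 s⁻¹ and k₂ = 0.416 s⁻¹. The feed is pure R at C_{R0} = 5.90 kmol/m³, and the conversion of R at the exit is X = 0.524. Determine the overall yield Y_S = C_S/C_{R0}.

0.0684

C_R = C_{R0}(1−X) = 2.808 kmol/m³.
Both paths are first order in R, so the instantaneous fraction to S is constant: dC_S/d(−C_R) = k₁/(k₁+k₂) = 0.1306.
C_S = 0.1306·(C_{R0}−C_R) = 0.1306×3.092 = 0.404 kmol/m³.
Y_S = C_S/C_{R0} = 0.4038/5.90 = 0.0684.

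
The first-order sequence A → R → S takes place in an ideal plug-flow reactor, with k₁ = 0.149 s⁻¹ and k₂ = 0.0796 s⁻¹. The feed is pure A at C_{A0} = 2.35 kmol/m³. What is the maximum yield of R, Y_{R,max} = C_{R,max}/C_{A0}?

0.487

Evaluating C_R at τ_opt = ln(k₂/k₁)/(k₂−k₁) gives C_{R,max}/C_{A0} = (k₁/k₂)^[k₂/(k₂−k₁)].
= (0.149/0.0796)^(0.0796/(0.0796−0.149)) = (1.872)^(-1.147) = 0.4872.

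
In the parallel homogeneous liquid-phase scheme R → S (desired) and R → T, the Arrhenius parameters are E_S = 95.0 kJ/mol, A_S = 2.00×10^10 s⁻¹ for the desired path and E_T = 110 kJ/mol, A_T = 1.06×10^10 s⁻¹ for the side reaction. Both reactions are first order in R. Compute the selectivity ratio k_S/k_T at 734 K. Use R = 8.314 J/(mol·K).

Since both paths have the same order in R, the concentration cancels and S_{S/T} = k_S/k_T = (A_S/A_T)·exp[(E_T−E_S)/(RT)].
(E_T−E_S)/(RT) = (110−95.0)×10³/(8.314×734) = 15000/6102 = 2.458.
k_S/k_T = (2.00×10^10/1.06×10^10)·exp(2.458) = 1.887 × 11.68 = 22.0.
Since E_S < E_T, lowering the temperature improves selectivity toward S.

22.0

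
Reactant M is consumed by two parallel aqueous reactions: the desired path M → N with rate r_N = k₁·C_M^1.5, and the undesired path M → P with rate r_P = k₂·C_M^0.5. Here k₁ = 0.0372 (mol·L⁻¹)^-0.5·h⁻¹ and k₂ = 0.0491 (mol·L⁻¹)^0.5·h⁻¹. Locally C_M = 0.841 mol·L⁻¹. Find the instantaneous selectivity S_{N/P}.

0.637

S_{N/P} = r_N/r_P = (k₁·C_M^1.5)/(k₂·C_M^0.5) = (k₁/k₂)·C_M.
= (0.0372×0.8410^1.5) / (0.0491×0.8410^0.5) = 0.02869/0.04503 = 0.637.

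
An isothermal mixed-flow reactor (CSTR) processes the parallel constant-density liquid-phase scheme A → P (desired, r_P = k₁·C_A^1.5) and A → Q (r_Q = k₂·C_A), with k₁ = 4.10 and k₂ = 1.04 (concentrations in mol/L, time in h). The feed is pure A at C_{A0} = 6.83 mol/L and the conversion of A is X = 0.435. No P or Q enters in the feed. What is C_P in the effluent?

Exit C_A = C_{A0}(1−X) = 6.83×0.565 = 3.859 mol/L.
In a CSTR the entire volume is at exit conditions, so r_P = 4.10×3.859^1.5 = 31.08 and r_Q = 1.04×3.859 = 4.013.
Fraction of consumed A going to P: r_P/(r_P+r_Q) = 0.8856.
C_P = 0.8856·C_{A0}·X = 0.8856×6.83×0.435 = 2.63 mol/L.

2.63 mol/L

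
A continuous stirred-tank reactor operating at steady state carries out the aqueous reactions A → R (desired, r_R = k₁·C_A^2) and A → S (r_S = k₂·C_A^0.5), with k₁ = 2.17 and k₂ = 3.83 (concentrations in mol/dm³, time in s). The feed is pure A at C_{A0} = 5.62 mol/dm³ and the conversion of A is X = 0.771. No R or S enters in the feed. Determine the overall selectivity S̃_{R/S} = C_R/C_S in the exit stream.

Exit C_A = C_{A0}(1−X) = 5.62×0.229 = 1.287 mol/dm³.
In a CSTR the entire volume is at exit conditions, so r_R = 2.17×1.287^2 = 3.594 and r_S = 3.83×1.287^0.5 = 4.345.
Overall selectivity = C_R/C_S = r_Rτ/(r_Sτ) = r_R/r_S = 0.827.

0.827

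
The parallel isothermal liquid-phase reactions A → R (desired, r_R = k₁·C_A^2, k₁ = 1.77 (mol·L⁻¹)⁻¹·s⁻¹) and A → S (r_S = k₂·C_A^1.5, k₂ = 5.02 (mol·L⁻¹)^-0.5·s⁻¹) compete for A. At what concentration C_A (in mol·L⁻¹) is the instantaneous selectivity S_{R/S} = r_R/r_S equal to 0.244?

0.479 mol·L⁻¹

S_{R/S} = (k₁/k₂)·C_A^0.5 ⇒ C_A = (S·k₂/k₁)^(2).
= (0.244×5.02/1.77)^(2) = (0.6920)^(2) = 0.479 mol·L⁻¹.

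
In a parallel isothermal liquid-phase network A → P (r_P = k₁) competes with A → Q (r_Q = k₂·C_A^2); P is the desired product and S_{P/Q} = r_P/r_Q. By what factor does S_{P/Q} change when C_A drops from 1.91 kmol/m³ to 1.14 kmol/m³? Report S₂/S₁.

2.81

S_{P/Q} = (k₁/k₂)·C_A^-2, so S₂/S₁ = (C_{A,2}/C_{A,1})^-2.
= (1.14/1.91)^(-2) = (0.5969)^(-2) = 2.81.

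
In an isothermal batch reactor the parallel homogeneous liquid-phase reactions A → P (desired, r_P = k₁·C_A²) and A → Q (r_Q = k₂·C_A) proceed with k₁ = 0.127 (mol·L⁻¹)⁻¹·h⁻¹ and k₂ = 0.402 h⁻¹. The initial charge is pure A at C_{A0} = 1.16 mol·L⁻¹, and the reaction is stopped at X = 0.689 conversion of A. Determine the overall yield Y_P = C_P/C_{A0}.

0.132

C_A = C_{A0}(1−X) = 0.3608 mol·L⁻¹.
Along a PFR/batch, dC_Q/dC_A = −r_Q/(r_P+r_Q) = −k₂/(k₂+k₁·C_A).
Integrating from C_{A0} to C_A: C_Q = (0.402/0.127)·ln[(0.402+0.127·1.16)/(0.402+0.127·0.361)] = 3.165·ln(0.5493/0.4478) = 0.6467 mol·L⁻¹.
Then C_P = (C_{A0}−C_A) − C_Q = 0.7992 − 0.6467 = 0.1526 mol·L⁻¹.
Y_P = C_P/C_{A0} = 0.1526/1.16 = 0.132.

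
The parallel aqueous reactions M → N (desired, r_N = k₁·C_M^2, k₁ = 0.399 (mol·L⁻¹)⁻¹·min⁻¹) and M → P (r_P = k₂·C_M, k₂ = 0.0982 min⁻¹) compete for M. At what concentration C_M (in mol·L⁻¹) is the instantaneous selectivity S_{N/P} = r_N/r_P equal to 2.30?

S_{N/P} = (k₁/k₂)·C_M ⇒ C_M = S·k₂/k₁.
= 2.30×0.0982/0.399 = 0.566 mol·L⁻¹.

0.566 mol·L⁻¹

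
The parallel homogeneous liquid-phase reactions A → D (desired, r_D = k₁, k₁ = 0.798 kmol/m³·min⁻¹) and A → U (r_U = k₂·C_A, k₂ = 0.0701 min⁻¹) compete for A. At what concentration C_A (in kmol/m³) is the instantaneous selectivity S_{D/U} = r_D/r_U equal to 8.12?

1.40 kmol/m³

S_{D/U} = (k₁/k₂)·C_A⁻¹ ⇒ C_A = (S·k₂/k₁)^(-1).
= (8.12×0.0701/0.798)^(-1) = (0.7133)^(-1) = 1.40 kmol/m³.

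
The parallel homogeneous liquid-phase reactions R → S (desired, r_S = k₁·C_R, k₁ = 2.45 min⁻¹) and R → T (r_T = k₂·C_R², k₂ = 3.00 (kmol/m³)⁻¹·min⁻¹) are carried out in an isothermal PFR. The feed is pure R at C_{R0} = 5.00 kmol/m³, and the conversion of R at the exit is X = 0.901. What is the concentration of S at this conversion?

1.22 kmol/m³

C_R = C_{R0}(1−X) = 0.4950 kmol/m³.
Along a PFR/batch, dC_S/dC_R = −r_S/(r_S+r_T) = −k₁/(k₁+k₂·C_R).
Integrating from C_{R0} to C_R: C_S = (2.45/3.00)·ln[(2.45+3.00·5.00)/(2.45+3.00·0.495)] = 0.8167·ln(17.45/3.935) = 1.216 kmol/m³.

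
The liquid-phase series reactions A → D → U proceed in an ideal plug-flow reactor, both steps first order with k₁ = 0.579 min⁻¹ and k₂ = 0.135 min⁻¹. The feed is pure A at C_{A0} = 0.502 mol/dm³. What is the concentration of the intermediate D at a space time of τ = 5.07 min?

0.295 mol/dm³

For first-order series with pure A initially, C_D(τ) = k₁C_{A0}/(k₂−k₁)·(e^(−k₁τ) − e^(−k₂τ)).
e^(−k₁τ) = e^(−0.579×5.07) = e^(−2.936) = 0.05310; e^(−k₂τ) = e^(−0.6845) = 0.5044.
C_D = 0.579×0.502/(0.135−0.579) × (0.05310−0.5044) = (-0.6546)×(-0.4513) = 0.2954 mol/dm³.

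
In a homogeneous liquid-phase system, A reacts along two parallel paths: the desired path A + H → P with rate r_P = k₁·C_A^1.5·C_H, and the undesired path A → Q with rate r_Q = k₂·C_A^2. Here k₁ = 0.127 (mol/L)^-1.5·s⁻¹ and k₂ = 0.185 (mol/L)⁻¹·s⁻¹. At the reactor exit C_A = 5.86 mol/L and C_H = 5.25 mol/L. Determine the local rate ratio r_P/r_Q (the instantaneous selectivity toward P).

1.49

S_{P/Q} = r_P/r_Q = (k₁·C_A^1.5·C_H)/(k₂·C_A^2) = (k₁/k₂)·C_A^-0.5·C_H.
= (0.127×5.860^1.5×5.250) / (0.185×5.860^2) = 9.458/6.353 = 1.49.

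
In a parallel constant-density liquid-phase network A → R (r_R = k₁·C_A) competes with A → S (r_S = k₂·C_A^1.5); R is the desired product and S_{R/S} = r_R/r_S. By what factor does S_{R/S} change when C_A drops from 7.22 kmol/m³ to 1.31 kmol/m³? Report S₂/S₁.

S_{R/S} = (k₁/k₂)·C_A^-0.5, so S₂/S₁ = (C_{A,2}/C_{A,1})^-0.5.
= (1.31/7.22)^(-0.5) = (0.1814)^(-0.5) = 2.35.

2.35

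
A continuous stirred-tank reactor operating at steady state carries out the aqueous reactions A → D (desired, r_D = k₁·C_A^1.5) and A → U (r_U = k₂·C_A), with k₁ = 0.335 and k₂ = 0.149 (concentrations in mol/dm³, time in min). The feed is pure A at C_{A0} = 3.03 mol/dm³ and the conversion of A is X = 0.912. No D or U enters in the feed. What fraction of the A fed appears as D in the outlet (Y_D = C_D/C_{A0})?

0.490

Exit C_A = C_{A0}(1−X) = 3.03×0.0880 = 0.2666 mol/dm³.
A CSTR operates uniformly at the exit composition, giving r_D = 0.04612 and r_U = 0.03973 (each k·C_A^n at C_A = 0.2666).
Fraction of consumed A going to D: r_D/(r_D+r_U) = 0.5372.
C_D = 0.5372·C_{A0}·X = 0.5372×3.03×0.912 = 1.48 mol/dm³; Y_D = C_D/C_{A0} = 0.490.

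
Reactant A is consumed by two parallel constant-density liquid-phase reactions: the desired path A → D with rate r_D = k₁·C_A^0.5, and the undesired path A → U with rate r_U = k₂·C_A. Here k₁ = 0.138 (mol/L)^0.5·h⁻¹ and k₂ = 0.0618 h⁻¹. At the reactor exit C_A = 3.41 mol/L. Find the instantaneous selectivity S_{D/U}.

S_{D/U} = r_D/r_U = (k₁·C_A^0.5)/(k₂·C_A) = (k₁/k₂)·C_A^-0.5.
= (0.138×3.410^0.5) / (0.0618×3.410) = 0.2548/0.2107 = 1.21.
The undesired path is higher order in A, so low C_A (CSTR or dilute feed) favours D.

1.21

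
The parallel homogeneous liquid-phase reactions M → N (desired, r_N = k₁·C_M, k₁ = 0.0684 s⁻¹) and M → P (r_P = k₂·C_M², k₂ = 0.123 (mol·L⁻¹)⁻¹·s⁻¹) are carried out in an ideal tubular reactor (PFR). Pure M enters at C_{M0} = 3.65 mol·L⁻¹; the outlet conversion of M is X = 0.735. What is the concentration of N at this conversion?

0.565 mol·L⁻¹

C_M = C_{M0}(1−X) = 0.9673 mol·L⁻¹.
Along a PFR/batch, dC_N/dC_M = −r_N/(r_N+r_P) = −k₁/(k₁+k₂·C_M).
Integrating from C_{M0} to C_M: C_N = (0.0684/0.123)·ln[(0.0684+0.123·3.65)/(0.0684+0.123·0.967)] = 0.5561·ln(0.5173/0.1874) = 0.5648 mol·L⁻¹.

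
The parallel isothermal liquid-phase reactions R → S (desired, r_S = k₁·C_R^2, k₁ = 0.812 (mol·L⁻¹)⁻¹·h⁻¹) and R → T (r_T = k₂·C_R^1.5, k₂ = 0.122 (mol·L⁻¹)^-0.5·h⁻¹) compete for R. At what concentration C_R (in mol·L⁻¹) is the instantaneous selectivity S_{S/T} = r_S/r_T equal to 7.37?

1.23 mol·L⁻¹

S_{S/T} = (k₁/k₂)·C_R^0.5 ⇒ C_R = (S·k₂/k₁)^(2).
= (7.37×0.122/0.812)^(2) = (1.107)^(2) = 1.23 mol·L⁻¹.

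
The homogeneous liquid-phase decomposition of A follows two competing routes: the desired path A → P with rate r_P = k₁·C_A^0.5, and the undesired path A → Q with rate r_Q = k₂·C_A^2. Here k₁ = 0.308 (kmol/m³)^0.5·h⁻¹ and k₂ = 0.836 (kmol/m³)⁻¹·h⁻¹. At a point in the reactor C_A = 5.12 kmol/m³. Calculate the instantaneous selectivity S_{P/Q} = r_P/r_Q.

0.0318

S_{P/Q} = r_P/r_Q = (k₁·C_A^0.5)/(k₂·C_A^2) = (k₁/k₂)·C_A^-1.5.
= (0.308×5.120^0.5) / (0.836×5.120^2) = 0.6969/21.92 = 0.0318.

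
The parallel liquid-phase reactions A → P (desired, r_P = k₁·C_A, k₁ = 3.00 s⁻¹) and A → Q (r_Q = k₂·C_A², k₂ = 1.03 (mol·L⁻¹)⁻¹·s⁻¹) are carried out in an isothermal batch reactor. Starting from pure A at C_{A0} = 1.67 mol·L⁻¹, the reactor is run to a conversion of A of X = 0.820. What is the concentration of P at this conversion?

1.03 mol·L⁻¹

C_A = C_{A0}(1−X) = 0.3006 mol·L⁻¹.
Along a PFR/batch, dC_P/dC_A = −r_P/(r_P+r_Q) = −k₁/(k₁+k₂·C_A).
Integrating from C_{A0} to C_A: C_P = (3.00/1.03)·ln[(3.00+1.03·1.67)/(3.00+1.03·0.301)] = 2.913·ln(4.720/3.310) = 1.034 mol·L⁻¹.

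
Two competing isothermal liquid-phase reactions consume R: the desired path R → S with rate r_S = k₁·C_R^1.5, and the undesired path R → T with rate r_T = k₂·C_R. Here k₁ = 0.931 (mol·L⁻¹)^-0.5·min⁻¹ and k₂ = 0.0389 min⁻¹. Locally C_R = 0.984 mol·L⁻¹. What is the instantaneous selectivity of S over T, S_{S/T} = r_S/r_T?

S_{S/T} = r_S/r_T = (k₁·C_R^1.5)/(k₂·C_R) = (k₁/k₂)·C_R^0.5.
= (0.931×0.9840^1.5) / (0.0389×0.9840) = 0.9087/0.03828 = 23.7.

23.7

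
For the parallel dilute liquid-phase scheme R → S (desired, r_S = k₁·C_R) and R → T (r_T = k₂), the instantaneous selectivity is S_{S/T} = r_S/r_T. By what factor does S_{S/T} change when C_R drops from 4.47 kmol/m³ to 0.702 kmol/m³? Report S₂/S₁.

0.157

S_{S/T} = (k₁/k₂)·C_R, so S₂/S₁ = (C_{R,2}/C_{R,1}).
= 0.702/4.47 = 0.157.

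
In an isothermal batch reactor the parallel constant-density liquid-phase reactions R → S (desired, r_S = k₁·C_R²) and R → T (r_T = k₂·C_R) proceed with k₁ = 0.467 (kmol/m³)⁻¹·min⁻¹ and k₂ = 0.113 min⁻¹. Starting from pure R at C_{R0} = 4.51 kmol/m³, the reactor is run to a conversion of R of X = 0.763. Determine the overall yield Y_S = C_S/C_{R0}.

0.694

C_R = C_{R0}(1−X) = 1.069 kmol/m³.
Along a PFR/batch, dC_T/dC_R = −r_T/(r_S+r_T) = −k₂/(k₂+k₁·C_R).
Integrating from C_{R0} to C_R: C_T = (0.113/0.467)·ln[(0.113+0.467·4.51)/(0.113+0.467·1.07)] = 0.2420·ln(2.219/0.6122) = 0.3116 kmol/m³.
Then C_S = (C_{R0}−C_R) − C_T = 3.441 − 0.3116 = 3.129 kmol/m³.
Y_S = C_S/C_{R0} = 3.129/4.51 = 0.694.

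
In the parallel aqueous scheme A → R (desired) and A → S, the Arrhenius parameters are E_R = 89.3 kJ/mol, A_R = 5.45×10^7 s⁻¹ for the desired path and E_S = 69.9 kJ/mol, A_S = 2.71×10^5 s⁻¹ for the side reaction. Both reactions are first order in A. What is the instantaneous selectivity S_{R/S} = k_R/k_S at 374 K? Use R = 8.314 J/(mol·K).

0.392

k_R/k_S = (A_R/A_S)·exp[−(E_R−E_S)/(RT)] = (A_R/A_S)·exp[(E_S−E_R)/(RT)].
(E_S−E_R)/(RT) = (69.9−89.3)×10³/(8.314×374) = -19400/3109 = -6.239.
k_R/k_S = (5.45×10^7/2.71×10^5)·exp(-6.239) = 201.1 × 0.001952 = 0.392.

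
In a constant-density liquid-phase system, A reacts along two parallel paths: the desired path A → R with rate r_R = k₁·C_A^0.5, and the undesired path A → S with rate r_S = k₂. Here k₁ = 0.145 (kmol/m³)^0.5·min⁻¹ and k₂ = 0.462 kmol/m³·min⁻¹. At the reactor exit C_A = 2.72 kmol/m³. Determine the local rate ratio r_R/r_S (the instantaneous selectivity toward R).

0.518

S_{R/S} = r_R/r_S = (k₁·C_A^0.5)/(k₂) = (k₁/k₂)·C_A^0.5.
= (0.145×2.720^0.5) / (0.462) = 0.2391/0.4620 = 0.518.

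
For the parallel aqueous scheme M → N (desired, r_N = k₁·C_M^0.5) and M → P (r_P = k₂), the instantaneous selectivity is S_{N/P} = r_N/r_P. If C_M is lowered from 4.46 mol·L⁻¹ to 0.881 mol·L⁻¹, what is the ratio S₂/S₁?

0.444

S_{N/P} = (k₁/k₂)·C_M^0.5, so S₂/S₁ = (C_{M,2}/C_{M,1})^0.5.
= (0.881/4.46)^0.5 = (0.1975)^0.5 = 0.444.
Selectivity toward N falls as C_M falls — high-concentration operation is favoured.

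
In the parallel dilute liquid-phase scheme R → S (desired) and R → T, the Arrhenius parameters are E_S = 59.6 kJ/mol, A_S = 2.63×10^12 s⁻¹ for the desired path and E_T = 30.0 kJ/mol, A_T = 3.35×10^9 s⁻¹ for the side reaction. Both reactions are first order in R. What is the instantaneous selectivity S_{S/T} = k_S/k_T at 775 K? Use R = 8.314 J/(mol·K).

7.94

With equal orders, S_{S/T} = k_S/k_T = (A_S/A_T)·exp[(E_T−E_S)/(RT)].
(E_T−E_S)/(RT) = (30.0−59.6)×10³/(8.314×775) = -29600/6443 = -4.594.
k_S/k_T = (2.63×10^12/3.35×10^9)·exp(-4.594) = 785.1 × 0.01011 = 7.94.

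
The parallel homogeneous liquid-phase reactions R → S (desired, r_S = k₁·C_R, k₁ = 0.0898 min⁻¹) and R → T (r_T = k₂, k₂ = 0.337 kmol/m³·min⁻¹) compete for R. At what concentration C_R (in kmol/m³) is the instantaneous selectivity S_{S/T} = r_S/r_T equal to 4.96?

18.6 kmol/m³

S_{S/T} = (k₁/k₂)·C_R ⇒ C_R = S·k₂/k₁.
= 4.96×0.337/0.0898 = 18.6 kmol/m³.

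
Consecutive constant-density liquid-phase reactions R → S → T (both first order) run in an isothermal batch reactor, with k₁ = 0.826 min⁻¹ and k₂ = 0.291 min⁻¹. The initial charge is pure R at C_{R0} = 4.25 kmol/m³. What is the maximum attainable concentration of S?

At the optimum, C_{S,max}/C_{R0} = (k₁/k₂)^[k₂/(k₂−k₁)].
= (0.826/0.291)^(0.291/(0.291−0.826)) = (2.838)^(-0.5439) = 0.5670.
C_{S,max} = 0.5670×4.25 = 2.41 kmol/m³.

2.41 kmol/m³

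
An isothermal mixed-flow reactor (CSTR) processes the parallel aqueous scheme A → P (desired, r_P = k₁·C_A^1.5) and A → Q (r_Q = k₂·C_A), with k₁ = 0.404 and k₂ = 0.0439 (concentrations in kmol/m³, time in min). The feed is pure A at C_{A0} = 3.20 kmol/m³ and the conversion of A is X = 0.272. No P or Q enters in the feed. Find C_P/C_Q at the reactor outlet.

14.0

Exit C_A = C_{A0}(1−X) = 3.20×0.728 = 2.330 kmol/m³.
A CSTR operates uniformly at the exit composition, giving r_P = 1.436 and r_Q = 0.1023 (each k·C_A^n at C_A = 2.330).
Overall selectivity = C_P/C_Q = r_Pτ/(r_Qτ) = r_P/r_Q = 14.0.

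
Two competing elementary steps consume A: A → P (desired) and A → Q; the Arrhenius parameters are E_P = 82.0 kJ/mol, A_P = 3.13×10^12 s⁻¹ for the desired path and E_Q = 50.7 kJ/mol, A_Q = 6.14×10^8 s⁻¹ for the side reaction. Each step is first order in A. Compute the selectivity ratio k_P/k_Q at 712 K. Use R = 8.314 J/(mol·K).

25.8

k_P/k_Q = (A_P/A_Q)·exp[−(E_P−E_Q)/(RT)] = (A_P/A_Q)·exp[(E_Q−E_P)/(RT)].
(E_Q−E_P)/(RT) = (50.7−82.0)×10³/(8.314×712) = -31300/5920 = -5.288.
k_P/k_Q = (3.13×10^12/6.14×10^8)·exp(-5.288) = 5098 × 0.005054 = 25.8.
Since E_P > E_Q, raising the temperature improves selectivity toward P.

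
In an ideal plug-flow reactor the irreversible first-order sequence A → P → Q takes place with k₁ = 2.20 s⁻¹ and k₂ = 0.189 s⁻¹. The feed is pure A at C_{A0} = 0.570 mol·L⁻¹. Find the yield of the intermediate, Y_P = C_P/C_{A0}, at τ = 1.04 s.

The intermediate concentration in a first-order A→B→C sequence is C_P = k₁C_{A0}(e^(−k₁τ) − e^(−k₂τ))/(k₂−k₁).
e^(−k₁τ) = e^(−2.20×1.04) = e^(−2.288) = 0.1015; e^(−k₂τ) = e^(−0.1966) = 0.8216.
C_P = 2.20×0.570/(0.189−2.20) × (0.1015−0.8216) = (-0.6236)×(-0.7201) = 0.4490 mol·L⁻¹.
Y_P = C_P/C_{A0} = 0.4490/0.570 = 0.788.

0.788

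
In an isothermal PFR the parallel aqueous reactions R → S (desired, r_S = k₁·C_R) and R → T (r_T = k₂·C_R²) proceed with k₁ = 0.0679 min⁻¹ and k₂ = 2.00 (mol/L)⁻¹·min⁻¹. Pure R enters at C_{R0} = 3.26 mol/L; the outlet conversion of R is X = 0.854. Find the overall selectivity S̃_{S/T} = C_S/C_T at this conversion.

C_R = C_{R0}(1−X) = 0.4760 mol/L.
Along a PFR/batch, dC_S/dC_R = −r_S/(r_S+r_T) = −k₁/(k₁+k₂·C_R).
Integrating from C_{R0} to C_R: C_S = (0.0679/2.00)·ln[(0.0679+2.00·3.26)/(0.0679+2.00·0.476)] = 0.03395·ln(6.588/1.020) = 0.06334 mol/L.
C_T = (C_{R0}−C_R)−C_S = 2.721 mol/L; S̃_{S/T} = 0.06334/2.721 = 0.0233.

0.0233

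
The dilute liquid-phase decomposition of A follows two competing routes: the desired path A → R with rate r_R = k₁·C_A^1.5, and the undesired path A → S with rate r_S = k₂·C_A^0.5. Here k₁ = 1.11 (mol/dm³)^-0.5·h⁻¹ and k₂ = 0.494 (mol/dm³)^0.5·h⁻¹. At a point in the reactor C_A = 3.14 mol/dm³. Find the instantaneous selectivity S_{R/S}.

S_{R/S} = r_R/r_S = (k₁·C_A^1.5)/(k₂·C_A^0.5) = (k₁/k₂)·C_A.
= (1.11×3.140^1.5) / (0.494×3.140^0.5) = 6.176/0.8754 = 7.06.
Since the desired path is higher order in A, keeping C_A high (PFR or concentrated feed) favours R.

7.06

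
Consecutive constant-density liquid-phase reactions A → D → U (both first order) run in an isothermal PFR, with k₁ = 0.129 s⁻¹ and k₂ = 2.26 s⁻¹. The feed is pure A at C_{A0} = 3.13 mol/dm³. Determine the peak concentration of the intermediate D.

Evaluating C_D at τ_opt = ln(k₂/k₁)/(k₂−k₁) gives C_{D,max}/C_{A0} = (k₁/k₂)^[k₂/(k₂−k₁)].
= (0.129/2.26)^(2.26/(2.26−0.129)) = (0.05708)^(1.061) = 0.04800.
C_{D,max} = 0.04800×3.13 = 0.150 mol/dm³.

0.150 mol/dm³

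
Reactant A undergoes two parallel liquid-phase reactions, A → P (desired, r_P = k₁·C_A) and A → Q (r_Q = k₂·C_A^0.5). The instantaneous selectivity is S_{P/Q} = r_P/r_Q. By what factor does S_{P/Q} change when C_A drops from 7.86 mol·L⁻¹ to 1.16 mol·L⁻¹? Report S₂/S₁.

S_{P/Q} = (k₁/k₂)·C_A^0.5, so S₂/S₁ = (C_{A,2}/C_{A,1})^0.5.
= (1.16/7.86)^0.5 = (0.1476)^0.5 = 0.384.
Selectivity toward P falls as C_A falls — high-concentration operation is favoured.

0.384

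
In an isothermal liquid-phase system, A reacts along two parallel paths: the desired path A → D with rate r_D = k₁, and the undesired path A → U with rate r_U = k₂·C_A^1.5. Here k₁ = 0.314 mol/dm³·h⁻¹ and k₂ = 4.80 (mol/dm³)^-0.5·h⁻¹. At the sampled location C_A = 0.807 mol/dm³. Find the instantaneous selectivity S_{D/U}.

0.0902

S_{D/U} = r_D/r_U = (k₁)/(k₂·C_A^1.5) = (k₁/k₂)·C_A^-1.5.
= (0.314) / (4.80×0.8070^1.5) = 0.3140/3.480 = 0.0902.
The undesired path is higher order in A, so low C_A (CSTR or dilute feed) favours D.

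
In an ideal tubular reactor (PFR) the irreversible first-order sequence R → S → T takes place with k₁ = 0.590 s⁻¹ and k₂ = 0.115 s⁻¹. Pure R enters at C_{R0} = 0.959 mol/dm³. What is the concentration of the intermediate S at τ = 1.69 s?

0.541 mol/dm³

The intermediate concentration in a first-order A→B→C sequence is C_S = k₁C_{R0}(e^(−k₁τ) − e^(−k₂τ))/(k₂−k₁).
e^(−k₁τ) = e^(−0.590×1.69) = e^(−0.9971) = 0.3689; e^(−k₂τ) = e^(−0.1943) = 0.8234.
C_S = 0.590×0.959/(0.115−0.590) × (0.3689−0.8234) = (-1.191)×(-0.4544) = 0.5413 mol/dm³.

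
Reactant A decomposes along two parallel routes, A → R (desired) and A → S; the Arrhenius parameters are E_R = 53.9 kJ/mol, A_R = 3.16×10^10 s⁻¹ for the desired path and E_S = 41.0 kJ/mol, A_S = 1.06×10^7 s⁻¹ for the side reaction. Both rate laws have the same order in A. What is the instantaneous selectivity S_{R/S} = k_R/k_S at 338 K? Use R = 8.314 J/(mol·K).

30.3

Since both paths have the same order in A, the concentration cancels and S_{R/S} = k_R/k_S = (A_R/A_S)·exp[(E_S−E_R)/(RT)].
(E_S−E_R)/(RT) = (41.0−53.9)×10³/(8.314×338) = -12900/2810 = -4.591.
k_R/k_S = (3.16×10^10/1.06×10^7)·exp(-4.591) = 2981 × 0.01015 = 30.3.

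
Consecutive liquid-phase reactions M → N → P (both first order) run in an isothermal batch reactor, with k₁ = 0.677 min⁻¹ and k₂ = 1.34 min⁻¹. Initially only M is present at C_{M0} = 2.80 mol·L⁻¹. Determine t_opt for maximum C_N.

Setting dC_N/dt = 0 gives t_opt = ln(k₂/k₁)/(k₂−k₁).
= ln(1.34/0.677)/(1.34−0.677) = ln(1.979)/0.6630 = 0.6828/0.6630 = 1.03 min.

1.03 min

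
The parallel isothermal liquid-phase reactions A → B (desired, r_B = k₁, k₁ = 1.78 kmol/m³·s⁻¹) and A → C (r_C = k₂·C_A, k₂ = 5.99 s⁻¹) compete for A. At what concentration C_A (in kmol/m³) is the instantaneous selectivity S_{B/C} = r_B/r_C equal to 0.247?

S_{B/C} = (k₁/k₂)·C_A⁻¹ ⇒ C_A = (S·k₂/k₁)^(-1).
= (0.247×5.99/1.78)^(-1) = (0.8312)^(-1) = 1.20 kmol/m³.

1.20 kmol/m³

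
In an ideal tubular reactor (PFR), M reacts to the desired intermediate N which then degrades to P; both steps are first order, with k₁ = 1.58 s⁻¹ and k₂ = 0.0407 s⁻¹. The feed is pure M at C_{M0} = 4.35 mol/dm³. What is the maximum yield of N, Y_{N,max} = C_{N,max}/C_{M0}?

At the optimum, C_{N,max}/C_{M0} = (k₁/k₂)^[k₂/(k₂−k₁)].
= (1.58/0.0407)^(0.0407/(0.0407−1.58)) = (38.82)^(-0.02644) = 0.9078.

0.908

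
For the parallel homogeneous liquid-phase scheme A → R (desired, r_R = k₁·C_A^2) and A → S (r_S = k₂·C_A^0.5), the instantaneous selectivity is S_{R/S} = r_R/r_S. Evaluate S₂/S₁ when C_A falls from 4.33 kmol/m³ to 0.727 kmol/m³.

0.0688

S_{R/S} = (k₁/k₂)·C_A^1.5, so S₂/S₁ = (C_{A,2}/C_{A,1})^1.5.
= (0.727/4.33)^1.5 = (0.1679)^1.5 = 0.0688.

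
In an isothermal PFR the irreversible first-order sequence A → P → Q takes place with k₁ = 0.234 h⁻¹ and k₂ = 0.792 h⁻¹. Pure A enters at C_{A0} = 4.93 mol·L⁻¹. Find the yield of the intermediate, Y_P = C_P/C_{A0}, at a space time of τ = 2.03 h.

The intermediate concentration in a first-order A→B→C sequence is C_P = k₁C_{A0}(e^(−k₁τ) − e^(−k₂τ))/(k₂−k₁).
e^(−k₁τ) = e^(−0.234×2.03) = e^(−0.4750) = 0.6219; e^(−k₂τ) = e^(−1.608) = 0.2003.
C_P = 0.234×4.93/(0.792−0.234) × (0.6219−0.2003) = 2.067×0.4215 = 0.8715 mol·L⁻¹.
Y_P = C_P/C_{A0} = 0.8715/4.93 = 0.177.

0.177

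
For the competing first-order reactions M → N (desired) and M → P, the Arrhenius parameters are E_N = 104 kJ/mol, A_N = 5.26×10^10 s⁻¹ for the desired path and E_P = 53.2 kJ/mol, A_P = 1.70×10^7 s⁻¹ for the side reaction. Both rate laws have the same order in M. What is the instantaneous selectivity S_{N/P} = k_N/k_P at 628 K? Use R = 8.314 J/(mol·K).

Since both paths have the same order in M, the concentration cancels and S_{N/P} = k_N/k_P = (A_N/A_P)·exp[(E_P−E_N)/(RT)].
(E_P−E_N)/(RT) = (53.2−104)×10³/(8.314×628) = -50800/5221 = -9.730.
k_N/k_P = (5.26×10^10/1.70×10^7)·exp(-9.730) = 3094 × 5.950×10^-5 = 0.184.
Since E_N > E_P, raising the temperature improves selectivity toward N.

0.184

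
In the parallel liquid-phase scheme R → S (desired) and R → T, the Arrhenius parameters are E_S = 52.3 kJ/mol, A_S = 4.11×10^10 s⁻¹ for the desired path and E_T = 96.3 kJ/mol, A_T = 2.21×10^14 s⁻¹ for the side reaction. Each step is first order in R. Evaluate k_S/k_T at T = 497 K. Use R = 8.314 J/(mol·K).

7.83

With equal orders, S_{S/T} = k_S/k_T = (A_S/A_T)·exp[(E_T−E_S)/(RT)].
(E_T−E_S)/(RT) = (96.3−52.3)×10³/(8.314×497) = 44000/4132 = 10.65.
k_S/k_T = (4.11×10^10/2.21×10^14)·exp(10.65) = 1.860×10^-4 × 42127 = 7.83.
Since E_S < E_T, lowering the temperature improves selectivity toward S.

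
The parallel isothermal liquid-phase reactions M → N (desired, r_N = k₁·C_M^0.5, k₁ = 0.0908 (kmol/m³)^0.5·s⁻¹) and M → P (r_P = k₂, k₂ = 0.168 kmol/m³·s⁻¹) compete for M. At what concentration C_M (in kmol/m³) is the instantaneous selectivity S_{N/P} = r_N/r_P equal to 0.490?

0.822 kmol/m³

S_{N/P} = (k₁/k₂)·C_M^0.5 ⇒ C_M = (S·k₂/k₁)^(2).
= (0.490×0.168/0.0908)^(2) = (0.9066)^(2) = 0.822 kmol/m³.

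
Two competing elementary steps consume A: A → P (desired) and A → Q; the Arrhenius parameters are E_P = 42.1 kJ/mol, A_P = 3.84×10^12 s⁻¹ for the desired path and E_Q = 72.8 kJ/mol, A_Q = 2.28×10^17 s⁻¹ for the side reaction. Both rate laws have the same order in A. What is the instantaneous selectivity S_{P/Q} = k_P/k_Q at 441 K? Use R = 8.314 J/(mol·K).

0.0729

With equal orders, S_{P/Q} = k_P/k_Q = (A_P/A_Q)·exp[(E_Q−E_P)/(RT)].
(E_Q−E_P)/(RT) = (72.8−42.1)×10³/(8.314×441) = 30700/3666 = 8.373.
k_P/k_Q = (3.84×10^12/2.28×10^17)·exp(8.373) = 1.684×10^-5 × 4329 = 0.0729.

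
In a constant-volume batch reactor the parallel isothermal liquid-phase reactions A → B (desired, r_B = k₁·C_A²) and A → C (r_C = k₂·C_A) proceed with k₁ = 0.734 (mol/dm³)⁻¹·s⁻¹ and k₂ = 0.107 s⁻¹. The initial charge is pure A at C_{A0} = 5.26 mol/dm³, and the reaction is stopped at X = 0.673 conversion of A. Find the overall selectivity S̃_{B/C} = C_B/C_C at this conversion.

C_A = C_{A0}(1−X) = 1.720 mol/dm³.
Along a PFR/batch, dC_C/dC_A = −r_C/(r_B+r_C) = −k₂/(k₂+k₁·C_A).
Integrating from C_{A0} to C_A: C_C = (0.107/0.734)·ln[(0.107+0.734·5.26)/(0.107+0.734·1.72)] = 0.1458·ln(3.968/1.369) = 0.1551 mol/dm³.
Then C_B = (C_{A0}−C_A) − C_C = 3.540 − 0.1551 = 3.385 mol/dm³.
S̃_{B/C} = C_B/C_C = 3.385/0.1551 = 21.8.

21.8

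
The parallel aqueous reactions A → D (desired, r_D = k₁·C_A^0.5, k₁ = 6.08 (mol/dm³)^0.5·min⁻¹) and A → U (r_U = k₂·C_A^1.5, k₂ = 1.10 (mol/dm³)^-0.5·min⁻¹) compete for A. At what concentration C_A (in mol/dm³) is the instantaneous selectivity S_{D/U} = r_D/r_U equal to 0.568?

9.73 mol/dm³

S_{D/U} = (k₁/k₂)·C_A⁻¹ ⇒ C_A = (S·k₂/k₁)^(-1).
= (0.568×1.10/6.08)^(-1) = (0.1028)^(-1) = 9.73 mol/dm³.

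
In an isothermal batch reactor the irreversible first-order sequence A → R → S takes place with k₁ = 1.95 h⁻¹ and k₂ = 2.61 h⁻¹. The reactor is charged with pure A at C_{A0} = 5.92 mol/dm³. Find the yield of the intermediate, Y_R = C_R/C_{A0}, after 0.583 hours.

0.303

The intermediate concentration in a first-order A→B→C sequence is C_R = k₁C_{A0}(e^(−k₁t) − e^(−k₂t))/(k₂−k₁).
e^(−k₁t) = e^(−1.95×0.583) = e^(−1.137) = 0.3208; e^(−k₂t) = e^(−1.522) = 0.2184.
C_R = 1.95×5.92/(2.61−1.95) × (0.3208−0.2184) = 17.49×0.1025 = 1.792 mol/dm³.
Y_R = C_R/C_{A0} = 1.792/5.92 = 0.303.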